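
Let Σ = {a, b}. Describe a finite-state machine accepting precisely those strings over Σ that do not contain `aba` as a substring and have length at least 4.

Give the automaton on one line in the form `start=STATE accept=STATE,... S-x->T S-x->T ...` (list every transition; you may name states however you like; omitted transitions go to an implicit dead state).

start=q0 accept=q10,q11,q12 q0-a->q1 q0-b->q2 q1-a->q3 q1-b->q4 q2-a->q3 q2-b->q5 q3-a->q6 q3-b->q7 q4-a->q8 q4-b->q9 q5-a->q6 q5-b->q9 q6-a->q10 q6-b->q11 q7-a->q8 q7-b->q12 q8-a->q8 q8-b->q8 q9-a->q10 q9-b->q12 q10-a->q10 q10-b->q11 q11-a->q8 q11-b->q12 q12-a->q10 q12-b->q12

Run two small machines in parallel and take their product. One (4 states) tracks partial matches of the forbidden pattern `aba`; the other (6 states) tracks the input length, saturating at 5. Each combined state is a pair, one component from each; accept when both components accept. Minimizing collapses redundant product states.
With 13 states:
          a    b  
>  q0     q1   q2 
   q1     q3   q4 
   q2     q3   q5 
   q3     q6   q7 
   q4     q8   q9 
   q5     q6   q9 
   q6    q10  q11 
   q7     q8  q12 
   q8     q8   q8 
   q9    q10  q12 
 * q10   q10  q11 
 * q11    q8  q12 
 * q12   q10  q12 
(> = start, * = accepting)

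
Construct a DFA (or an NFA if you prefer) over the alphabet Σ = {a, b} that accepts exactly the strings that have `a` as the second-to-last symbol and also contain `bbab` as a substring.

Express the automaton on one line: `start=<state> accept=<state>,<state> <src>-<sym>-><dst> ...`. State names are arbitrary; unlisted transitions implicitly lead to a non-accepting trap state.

Run two small machines in parallel and take their product. One (7 states) tracks the last 2 symbols read; the other (5 states) tracks whether and how much of `bbab` has been seen. Each combined state is a pair, one component from each; accept when both components accept. Minimizing collapses redundant product states.
        a   b  
>  q0   q0  q1 
   q1   q0  q2 
   q2   q3  q2 
   q3   q0  q4 
 * q4   q5  q6 
   q5   q7  q4 
   q6   q5  q6 
 * q7   q7  q4 
(> = start, * = accepting)

start=q0 accept=q4,q7 q0-a->q0 q0-b->q1 q1-a->q0 q1-b->q2 q2-a->q3 q2-b->q2 q3-a->q0 q3-b->q4 q4-a->q5 q4-b->q6 q5-a->q7 q5-b->q4 q6-a->q5 q6-b->q6 q7-a->q7 q7-b->q4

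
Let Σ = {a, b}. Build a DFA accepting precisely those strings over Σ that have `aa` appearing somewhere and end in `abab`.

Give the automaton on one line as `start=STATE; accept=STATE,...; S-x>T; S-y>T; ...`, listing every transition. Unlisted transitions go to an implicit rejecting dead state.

start=s0; accept=s6; s0-a>s1; s0-b>s0; s1-a>s2; s1-b>s0; s2-a>s2; s2-b>s3; s3-a>s4; s3-b>s5; s4-a>s2; s4-b>s6; s5-a>s2; s5-b>s5; s6-a>s4; s6-b>s5

Build one automaton per condition and run them in lockstep. The first has 3 states tracking whether and how much of `aa` has been seen; the second has 5 states tracking how much of the suffix `abab` has currently been matched. A product state is a pair (one from each), accepting exactly when both do. After merging equivalent states the machine shrinks.
With 7 states:
        a   b  
>  s0   s1  s0 
   s1   s2  s0 
   s2   s2  s3 
   s3   s4  s5 
   s4   s2  s6 
   s5   s2  s5 
 * s6   s4  s5 
(> = start, * = accepting)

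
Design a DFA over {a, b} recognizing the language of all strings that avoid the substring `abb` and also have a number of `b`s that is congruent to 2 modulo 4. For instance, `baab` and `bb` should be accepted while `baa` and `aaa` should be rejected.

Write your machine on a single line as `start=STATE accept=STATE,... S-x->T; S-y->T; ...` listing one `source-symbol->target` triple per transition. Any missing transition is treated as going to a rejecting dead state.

start=S0; accept=S5,S7,S8; S0-a->S1; S0-b->S2; S1-a->S1; S1-b->S3; S2-a->S4; S2-b->S5; S3-a->S4; S3-b->S6; S4-a->S4; S4-b->S7; S5-a->S8; S5-b->S9; S6-a->S6; S6-b->S10; S7-a->S8; S7-b->S10; S8-a->S8; S8-b->S11; S9-a->S12; S9-b->S0; S10-a->S10; S10-b->S13; S11-a->S12; S11-b->S13; S12-a->S12; S12-b->S14; S13-a->S13; S13-b->S15; S14-a->S1; S14-b->S15; S15-a->S15; S15-b->S6

Run two small machines in parallel and take their product. The first has 4 states tracking partial matches of the forbidden pattern `abb`; the second has 4 states tracking the count of `b`s modulo 4. A product state is a pair (one from each), accepting exactly when both do.
A 16-state machine:
          a    b  
>  S0     S1   S2 
   S1     S1   S3 
   S2     S4   S5 
   S3     S4   S6 
   S4     S4   S7 
 * S5     S8   S9 
   S6     S6  S10 
 * S7     S8  S10 
 * S8     S8  S11 
   S9    S12   S0 
   S10   S10  S13 
   S11   S12  S13 
   S12   S12  S14 
   S13   S13  S15 
   S14    S1  S15 
   S15   S15   S6 
(> = start, * = accepting)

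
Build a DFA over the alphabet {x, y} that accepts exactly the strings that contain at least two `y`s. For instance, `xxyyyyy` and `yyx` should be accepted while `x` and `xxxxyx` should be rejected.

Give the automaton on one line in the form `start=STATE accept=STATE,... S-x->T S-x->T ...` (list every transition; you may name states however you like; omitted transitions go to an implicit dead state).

start=q0 accept=q2,q3 q0-x->q0 q0-y->q1 q1-x->q1 q1-y->q2 q2-x->q2 q2-y->q3 q3-x->q3 q3-y->q3

Only the number of `y`s matters, and only up to 3. Make a chain q0 → q1 → q2 → q3 advanced by each `y` (with q3 absorbing); every other symbol self-loops. The accepting set is {q2, q3}.
        x   y  
>  q0   q0  q1 
   q1   q1  q2 
 * q2   q2  q3 
 * q3   q3  q3 
(> = start, * = accepting)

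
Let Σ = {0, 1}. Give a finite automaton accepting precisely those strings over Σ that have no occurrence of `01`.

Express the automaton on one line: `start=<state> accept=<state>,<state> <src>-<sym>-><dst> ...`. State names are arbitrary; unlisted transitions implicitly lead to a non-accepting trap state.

Track partial matches of the forbidden pattern `01`. State q2 is a dead state reached once `01` has occurred; every other state accepts. q0 means no part of `01` is currently matched.
3 states suffice.
        0   1  
>* q0   q1  q0 
 * q1   q1  q2 
   q2   q2  q2 
(> = start, * = accepting)

start=q0 accept=q0,q1 q0-0->q1 q0-1->q0 q1-0->q1 q1-1->q2 q2-0->q2 q2-1->q2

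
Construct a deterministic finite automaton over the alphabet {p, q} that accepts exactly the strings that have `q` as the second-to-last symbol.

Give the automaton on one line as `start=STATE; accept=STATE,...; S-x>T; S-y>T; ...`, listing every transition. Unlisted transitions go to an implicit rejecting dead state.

Because acceptance depends on a position counted from the end, the machine has to buffer the most recent 2 symbols. Make each state the string of the last up-to-2 symbols read; on input `x` shift the window left and append `x`. Accept when the buffered window has length 2 and begins with `q`.
       p  q 
>  A   B  C 
   B   D  E 
   C   F  G 
   D   D  E 
   E   F  G 
 * F   D  E 
 * G   F  G 
(> = start, * = accepting)

start=A; accept=F,G; A-p>B; A-q>C; B-p>D; B-q>E; C-p>F; C-q>G; D-p>D; D-q>E; E-p>F; E-q>G; F-p>D; F-q>E; G-p>F; G-q>G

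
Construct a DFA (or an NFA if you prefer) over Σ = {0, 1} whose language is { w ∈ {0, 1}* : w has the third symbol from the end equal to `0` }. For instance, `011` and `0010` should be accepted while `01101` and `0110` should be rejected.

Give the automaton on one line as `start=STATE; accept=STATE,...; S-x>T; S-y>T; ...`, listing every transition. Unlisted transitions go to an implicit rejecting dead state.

start=A; accept=H,I,J,K; A-0>B; A-1>C; B-0>D; B-1>E; C-0>F; C-1>G; D-0>H; D-1>I; E-0>J; E-1>K; F-0>L; F-1>M; G-0>N; G-1>O; H-0>H; H-1>I; I-0>J; I-1>K; J-0>L; J-1>M; K-0>N; K-1>O; L-0>H; L-1>I; M-0>J; M-1>K; N-0>L; N-1>M; O-0>N; O-1>O

Because acceptance depends on a position counted from the end, the machine has to buffer the most recent 3 symbols. Make each state the string of the last up-to-3 symbols read; on input `x` shift the window left and append `x`. Accept when the buffered window has length 3 and begins with `0`.
       0  1 
>  A   B  C 
   B   D  E 
   C   F  G 
   D   H  I 
   E   J  K 
   F   L  M 
   G   N  O 
 * H   H  I 
 * I   J  K 
 * J   L  M 
 * K   N  O 
   L   H  I 
   M   J  K 
   N   L  M 
   O   N  O 
(> = start, * = accepting)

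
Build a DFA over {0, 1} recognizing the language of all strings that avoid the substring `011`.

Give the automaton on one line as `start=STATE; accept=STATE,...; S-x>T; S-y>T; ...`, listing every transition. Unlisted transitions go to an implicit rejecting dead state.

start=s0; accept=s0,s1,s2; s0-0>s1; s0-1>s0; s1-0>s1; s1-1>s2; s2-0>s1; s2-1>s3; s3-0>s3; s3-1>s3

Track partial matches of the forbidden pattern `011`. State s3 is a dead state reached once `011` has occurred; every other state accepts. s0 means no part of `011` is currently matched.
With 4 states:
        0   1  
>* s0   s1  s0 
 * s1   s1  s2 
 * s2   s1  s3 
   s3   s3  s3 
(> = start, * = accepting)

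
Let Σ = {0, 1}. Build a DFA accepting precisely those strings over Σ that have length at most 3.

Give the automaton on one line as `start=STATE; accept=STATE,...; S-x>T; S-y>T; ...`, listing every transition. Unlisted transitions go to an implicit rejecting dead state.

start=S0; accept=S0,S1,S2,S3; S0-0>S1; S0-1>S1; S1-0>S2; S1-1>S2; S2-0>S3; S2-1>S3; S3-0>S4; S3-1>S4; S4-0>S4; S4-1>S4

We only need to distinguish lengths 0, 1, …, 3, and '>3'. Chain S0 → S1 → S2 → S3 → S4 on every symbol, with S4 looping. Accepting states: {S0, S1, S2, S3}.
With 5 states:
        0   1  
>* S0   S1  S1 
 * S1   S2  S2 
 * S2   S3  S3 
 * S3   S4  S4 
   S4   S4  S4 
(> = start, * = accepting)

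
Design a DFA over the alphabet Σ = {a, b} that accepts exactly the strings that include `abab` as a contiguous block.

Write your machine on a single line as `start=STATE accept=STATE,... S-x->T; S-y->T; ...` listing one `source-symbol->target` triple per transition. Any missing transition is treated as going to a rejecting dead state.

start=q0; accept=q4; q0-a->q1; q0-b->q0; q1-a->q1; q1-b->q2; q2-a->q3; q2-b->q0; q3-a->q1; q3-b->q4; q4-a->q4; q4-b->q4

States q0..q3 record the length of the longest prefix of `abab` that matches the current input suffix. Reaching q4 means `abab` has been seen, and we stay there forever. Accept from q4.
With 5 states:
        a   b  
>  q0   q1  q0 
   q1   q1  q2 
   q2   q3  q0 
   q3   q1  q4 
 * q4   q4  q4 
(> = start, * = accepting)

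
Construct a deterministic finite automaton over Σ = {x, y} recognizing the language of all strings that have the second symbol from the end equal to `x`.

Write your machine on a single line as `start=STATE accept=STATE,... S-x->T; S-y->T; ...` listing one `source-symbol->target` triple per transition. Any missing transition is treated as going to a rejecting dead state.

Because acceptance depends on a position counted from the end, the machine has to buffer the most recent 2 symbols. Make each state the string of the last up-to-2 symbols read; on input `x` shift the window left and append `x`. Accept when the buffered window has length 2 and begins with `x`.
       x  y 
>  A   B  C 
   B   D  E 
   C   F  G 
 * D   D  E 
 * E   F  G 
   F   D  E 
   G   F  G 
(> = start, * = accepting)

start=A; accept=D,E; A-x->B; A-y->C; B-x->D; B-y->E; C-x->F; C-y->G; D-x->D; D-y->E; E-x->F; E-y->G; F-x->D; F-y->E; G-x->F; G-y->G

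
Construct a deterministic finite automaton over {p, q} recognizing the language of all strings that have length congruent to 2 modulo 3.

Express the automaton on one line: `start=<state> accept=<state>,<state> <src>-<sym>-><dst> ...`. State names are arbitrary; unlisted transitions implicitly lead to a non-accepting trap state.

start=S0 accept=S2 S0-p->S1 S0-q->S1 S1-p->S2 S1-q->S2 S2-p->S0 S2-q->S0

Count input length modulo 3: every symbol advances one step around the cycle S0 → S1 → S2 → S0. Accept at S2.
3 states suffice.
        p   q  
>  S0   S1  S1 
   S1   S2  S2 
 * S2   S0  S0 
(> = start, * = accepting)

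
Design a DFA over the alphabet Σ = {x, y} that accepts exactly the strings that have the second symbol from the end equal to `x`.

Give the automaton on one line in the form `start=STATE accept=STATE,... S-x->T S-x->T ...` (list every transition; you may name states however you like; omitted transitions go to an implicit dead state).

Because acceptance depends on a position counted from the end, the machine has to buffer the most recent 2 symbols. Make each state the string of the last up-to-2 symbols read; on input `x` shift the window left and append `x`. Accept when the buffered window has length 2 and begins with `x`.
A 7-state machine:
        x   y  
>  s0   s1  s2 
   s1   s3  s4 
   s2   s5  s6 
 * s3   s3  s4 
 * s4   s5  s6 
   s5   s3  s4 
   s6   s5  s6 
(> = start, * = accepting)

start=s0 accept=s3,s4 s0-x->s1 s0-y->s2 s1-x->s3 s1-y->s4 s2-x->s5 s2-y->s6 s3-x->s3 s3-y->s4 s4-x->s5 s4-y->s6 s5-x->s3 s5-y->s4 s6-x->s5 s6-y->s6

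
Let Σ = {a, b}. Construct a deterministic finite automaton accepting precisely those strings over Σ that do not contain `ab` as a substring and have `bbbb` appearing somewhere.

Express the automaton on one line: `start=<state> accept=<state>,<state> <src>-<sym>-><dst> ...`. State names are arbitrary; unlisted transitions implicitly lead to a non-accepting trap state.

Build one automaton per condition and run them in lockstep. The first has 3 states tracking partial matches of the forbidden pattern `ab`; the second has 5 states tracking whether and how much of `bbbb` has been seen. A product state is a pair (one from each), accepting exactly when both do. After merging equivalent states the machine shrinks.
7 states suffice.
        a   b  
>  q0   q1  q2 
   q1   q1  q1 
   q2   q1  q3 
   q3   q1  q4 
   q4   q1  q5 
 * q5   q6  q5 
 * q6   q6  q1 
(> = start, * = accepting)

start=q0 accept=q5,q6 q0-a->q1 q0-b->q2 q1-a->q1 q1-b->q1 q2-a->q1 q2-b->q3 q3-a->q1 q3-b->q4 q4-a->q1 q4-b->q5 q5-a->q6 q5-b->q5 q6-a->q6 q6-b->q1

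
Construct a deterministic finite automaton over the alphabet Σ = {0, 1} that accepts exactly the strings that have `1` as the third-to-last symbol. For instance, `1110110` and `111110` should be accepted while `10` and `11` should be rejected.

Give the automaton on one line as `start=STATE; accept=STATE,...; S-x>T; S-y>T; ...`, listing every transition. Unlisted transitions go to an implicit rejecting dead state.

A DFA must remember the last 3 symbols (since which symbol is third-to-last isn't known until the input ends). Use one state per possible window of the last ≤3 symbols; accept from those whose window starts with `1`.
A 15-state machine:
          0    1  
>  q0     q1   q2 
   q1     q3   q4 
   q2     q5   q6 
   q3     q7   q8 
   q4     q9  q10 
   q5    q11  q12 
   q6    q13  q14 
   q7     q7   q8 
   q8     q9  q10 
   q9    q11  q12 
   q10   q13  q14 
 * q11    q7   q8 
 * q12    q9  q10 
 * q13   q11  q12 
 * q14   q13  q14 
(> = start, * = accepting)

start=q0; accept=q11,q12,q13,q14; q0-0>q1; q0-1>q2; q1-0>q3; q1-1>q4; q2-0>q5; q2-1>q6; q3-0>q7; q3-1>q8; q4-0>q9; q4-1>q10; q5-0>q11; q5-1>q12; q6-0>q13; q6-1>q14; q7-0>q7; q7-1>q8; q8-0>q9; q8-1>q10; q9-0>q11; q9-1>q12; q10-0>q13; q10-1>q14; q11-0>q7; q11-1>q8; q12-0>q9; q12-1>q10; q13-0>q11; q13-1>q12; q14-0>q13; q14-1>q14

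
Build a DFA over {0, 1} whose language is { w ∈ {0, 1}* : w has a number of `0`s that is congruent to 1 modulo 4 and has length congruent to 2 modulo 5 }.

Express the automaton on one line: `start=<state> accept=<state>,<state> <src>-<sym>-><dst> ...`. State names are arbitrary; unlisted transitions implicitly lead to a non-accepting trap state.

Handle the two conditions separately and then intersect. One (4 states) tracks the count of `0`s modulo 4; the other (5 states) tracks the input length modulo 5. Each combined state is a pair, one component from each; accept when both components accept.
          0    1  
>  q0     q1   q2 
   q1     q3   q4 
   q2     q4   q5 
   q3     q6   q7 
 * q4     q7   q8 
   q5     q8   q9 
   q6    q10  q11 
   q7    q11  q12 
   q8    q12  q13 
   q9    q13  q10 
   q10   q14   q0 
   q11    q0  q15 
   q12   q15  q16 
   q13   q16  q14 
   q14   q17   q1 
   q15    q2  q18 
   q16   q18  q17 
   q17   q19   q3 
   q18    q5  q19 
   q19    q9   q6 
(> = start, * = accepting)

start=q0 accept=q4 q0-0->q1 q0-1->q2 q1-0->q3 q1-1->q4 q2-0->q4 q2-1->q5 q3-0->q6 q3-1->q7 q4-0->q7 q4-1->q8 q5-0->q8 q5-1->q9 q6-0->q10 q6-1->q11 q7-0->q11 q7-1->q12 q8-0->q12 q8-1->q13 q9-0->q13 q9-1->q10 q10-0->q14 q10-1->q0 q11-0->q0 q11-1->q15 q12-0->q15 q12-1->q16 q13-0->q16 q13-1->q14 q14-0->q17 q14-1->q1 q15-0->q2 q15-1->q18 q16-0->q18 q16-1->q17 q17-0->q19 q17-1->q3 q18-0->q5 q18-1->q19 q19-0->q9 q19-1->q6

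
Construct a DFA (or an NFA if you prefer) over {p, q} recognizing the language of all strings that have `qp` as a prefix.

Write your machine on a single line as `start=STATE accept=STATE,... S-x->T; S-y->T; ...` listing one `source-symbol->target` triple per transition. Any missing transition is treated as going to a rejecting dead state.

Check the first 2 symbols one by one: s0 through s1 record how many have matched `qp` so far; any wrong symbol goes to the dead state s3. After all 2 match we enter the accepting sink s2.
        p   q  
>  s0   s3  s1 
   s1   s2  s3 
 * s2   s2  s2 
   s3   s3  s3 
(> = start, * = accepting)

start=s0; accept=s2; s0-p->s3; s0-q->s1; s1-p->s2; s1-q->s3; s2-p->s2; s2-q->s2; s3-p->s3; s3-q->s3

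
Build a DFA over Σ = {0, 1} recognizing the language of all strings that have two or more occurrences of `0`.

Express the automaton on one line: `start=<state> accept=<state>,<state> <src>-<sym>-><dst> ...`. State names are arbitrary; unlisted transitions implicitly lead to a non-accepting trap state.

Count `0`s, saturating at 3: states s0 through s2 mean 0 through 2 `0`s seen; s3 means more than 2. Each `0` increments (capped at s3); other symbols loop. Accept from {s2, s3}.
4 states suffice.
        0   1  
>  s0   s1  s0 
   s1   s2  s1 
 * s2   s3  s2 
 * s3   s3  s3 
(> = start, * = accepting)

start=s0 accept=s2,s3 s0-0->s1 s0-1->s0 s1-0->s2 s1-1->s1 s2-0->s3 s2-1->s2 s3-0->s3 s3-1->s3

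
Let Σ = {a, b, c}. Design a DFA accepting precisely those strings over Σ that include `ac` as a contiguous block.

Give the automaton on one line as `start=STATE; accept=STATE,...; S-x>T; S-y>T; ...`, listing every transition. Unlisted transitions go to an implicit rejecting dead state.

start=q0; accept=q2; q0-a>q1; q0-b>q0; q0-c>q0; q1-a>q1; q1-b>q0; q1-c>q2; q2-a>q2; q2-b>q2; q2-c>q2

Track how much of `ac` has been matched so far: state q0 is no progress, q2 is the absorbing accept state reached once `ac` has occurred. Intermediate states record partial matches; on a mismatch, fall back to the longest reusable overlap.
3 states suffice.
        a   b   c  
>  q0   q1  q0  q0 
   q1   q1  q0  q2 
 * q2   q2  q2  q2 
(> = start, * = accepting)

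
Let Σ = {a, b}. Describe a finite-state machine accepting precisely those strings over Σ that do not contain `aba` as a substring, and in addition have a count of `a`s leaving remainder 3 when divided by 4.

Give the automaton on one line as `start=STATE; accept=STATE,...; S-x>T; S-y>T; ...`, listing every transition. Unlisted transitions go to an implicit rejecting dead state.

Run two small machines in parallel and take their product. One (4 states) tracks partial matches of the forbidden pattern `aba`; the other (4 states) tracks the count of `a`s modulo 4. Each combined state is a pair, one component from each; accept when both components accept.
16 states suffice.
          a    b  
>  S0     S1   S0 
   S1     S2   S3 
   S2     S4   S5 
   S3     S6   S7 
 * S4     S8   S9 
   S5    S10  S11 
   S6    S10   S6 
   S7     S2   S7 
   S8     S1  S12 
 * S9    S13  S14 
   S10   S13  S10 
   S11    S4  S11 
   S12   S15   S0 
   S13   S15  S13 
 * S14    S8  S14 
   S15    S6  S15 
(> = start, * = accepting)

start=S0; accept=S4,S9,S14; S0-a>S1; S0-b>S0; S1-a>S2; S1-b>S3; S2-a>S4; S2-b>S5; S3-a>S6; S3-b>S7; S4-a>S8; S4-b>S9; S5-a>S10; S5-b>S11; S6-a>S10; S6-b>S6; S7-a>S2; S7-b>S7; S8-a>S1; S8-b>S12; S9-a>S13; S9-b>S14; S10-a>S13; S10-b>S10; S11-a>S4; S11-b>S11; S12-a>S15; S12-b>S0; S13-a>S15; S13-b>S13; S14-a>S8; S14-b>S14; S15-a>S6; S15-b>S15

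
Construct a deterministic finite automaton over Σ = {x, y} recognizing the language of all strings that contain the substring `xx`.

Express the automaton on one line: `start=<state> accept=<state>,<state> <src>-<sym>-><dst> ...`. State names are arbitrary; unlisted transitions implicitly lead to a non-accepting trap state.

start=q0 accept=q2 q0-x->q1 q0-y->q0 q1-x->q2 q1-y->q0 q2-x->q2 q2-y->q2

Track how much of `xx` has been matched so far: state q0 is no progress, q2 is the absorbing accept state reached once `xx` has occurred. Intermediate states record partial matches; on a mismatch, fall back to the longest reusable overlap.
A 3-state machine:
        x   y  
>  q0   q1  q0 
   q1   q2  q0 
 * q2   q2  q2 
(> = start, * = accepting)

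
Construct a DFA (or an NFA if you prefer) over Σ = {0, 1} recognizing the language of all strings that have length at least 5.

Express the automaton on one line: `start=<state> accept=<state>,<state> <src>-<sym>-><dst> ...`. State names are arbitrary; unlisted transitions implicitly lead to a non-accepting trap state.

We only need to distinguish lengths 0, 1, …, 5, and '>5'. Chain S0 → S1 → S2 → S3 → S4 → S5 → S6 on every symbol, with S6 looping. Accepting states: {S5, S6}.
A 7-state machine:
        0   1  
>  S0   S1  S1 
   S1   S2  S2 
   S2   S3  S3 
   S3   S4  S4 
   S4   S5  S5 
 * S5   S6  S6 
 * S6   S6  S6 
(> = start, * = accepting)

start=S0 accept=S5,S6 S0-0->S1 S0-1->S1 S1-0->S2 S1-1->S2 S2-0->S3 S2-1->S3 S3-0->S4 S3-1->S4 S4-0->S5 S4-1->S5 S5-0->S6 S5-1->S6 S6-0->S6 S6-1->S6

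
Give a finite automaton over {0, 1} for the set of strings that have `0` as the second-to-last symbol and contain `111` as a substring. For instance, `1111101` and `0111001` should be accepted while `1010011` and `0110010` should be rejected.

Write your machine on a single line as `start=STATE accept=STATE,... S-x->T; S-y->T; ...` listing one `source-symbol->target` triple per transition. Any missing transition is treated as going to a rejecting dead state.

start=q0; accept=q9,q10; q0-0->q1; q0-1->q2; q1-0->q3; q1-1->q4; q2-0->q5; q2-1->q6; q3-0->q3; q3-1->q4; q4-0->q5; q4-1->q6; q5-0->q3; q5-1->q4; q6-0->q5; q6-1->q7; q7-0->q8; q7-1->q7; q8-0->q9; q8-1->q10; q9-0->q9; q9-1->q10; q10-0->q8; q10-1->q7

Handle the two conditions separately and then intersect. One (7 states) tracks the last 2 symbols read; the other (4 states) tracks whether and how much of `111` has been seen. Each combined state is a pair, one component from each; accept when both components accept.
          0    1  
>  q0     q1   q2 
   q1     q3   q4 
   q2     q5   q6 
   q3     q3   q4 
   q4     q5   q6 
   q5     q3   q4 
   q6     q5   q7 
   q7     q8   q7 
   q8     q9  q10 
 * q9     q9  q10 
 * q10    q8   q7 
(> = start, * = accepting)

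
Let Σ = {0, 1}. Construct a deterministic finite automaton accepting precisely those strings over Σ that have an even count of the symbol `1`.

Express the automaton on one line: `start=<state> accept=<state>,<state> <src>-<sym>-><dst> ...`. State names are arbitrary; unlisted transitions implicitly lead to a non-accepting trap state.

Keep the running count of `1`s modulo 2: each `1` advances along the cycle A → B → A while other symbols loop. Accept at A.
With 2 states:
       0  1 
>* A   A  B 
   B   B  A 
(> = start, * = accepting)

start=A accept=A A-0->A A-1->B B-0->B B-1->A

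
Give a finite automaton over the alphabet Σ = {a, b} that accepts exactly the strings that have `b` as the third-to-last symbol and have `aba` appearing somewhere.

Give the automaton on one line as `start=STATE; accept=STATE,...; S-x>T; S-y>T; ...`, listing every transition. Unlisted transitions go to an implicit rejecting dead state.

start=q0; accept=q4,q5,q9,q10; q0-a>q1; q0-b>q0; q1-a>q1; q1-b>q2; q2-a>q3; q2-b>q0; q3-a>q4; q3-b>q5; q4-a>q6; q4-b>q7; q5-a>q3; q5-b>q8; q6-a>q6; q6-b>q7; q7-a>q3; q7-b>q8; q8-a>q9; q8-b>q10; q9-a>q4; q9-b>q5; q10-a>q9; q10-b>q10

Build one automaton per condition and run them in lockstep. The first has 15 states tracking the last 3 symbols read; the second has 4 states tracking whether and how much of `aba` has been seen. A product state is a pair (one from each), accepting exactly when both do. Minimizing collapses redundant product states.
With 11 states:
          a    b  
>  q0     q1   q0 
   q1     q1   q2 
   q2     q3   q0 
   q3     q4   q5 
 * q4     q6   q7 
 * q5     q3   q8 
   q6     q6   q7 
   q7     q3   q8 
   q8     q9  q10 
 * q9     q4   q5 
 * q10    q9  q10 
(> = start, * = accepting)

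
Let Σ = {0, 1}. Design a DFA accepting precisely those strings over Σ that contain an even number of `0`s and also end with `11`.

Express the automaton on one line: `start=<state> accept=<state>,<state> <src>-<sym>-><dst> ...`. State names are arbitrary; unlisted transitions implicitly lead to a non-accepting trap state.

Handle the two conditions separately and then intersect. One (2 states) tracks the count of `0`s modulo 2; the other (3 states) tracks how much of the suffix `11` has currently been matched. Each combined state is a pair, one component from each; accept when both components accept.
6 states suffice.
        0   1  
>  S0   S1  S2 
   S1   S0  S3 
   S2   S1  S4 
   S3   S0  S5 
 * S4   S1  S4 
   S5   S0  S5 
(> = start, * = accepting)

start=S0 accept=S4 S0-0->S1 S0-1->S2 S1-0->S0 S1-1->S3 S2-0->S1 S2-1->S4 S3-0->S0 S3-1->S5 S4-0->S1 S4-1->S4 S5-0->S0 S5-1->S5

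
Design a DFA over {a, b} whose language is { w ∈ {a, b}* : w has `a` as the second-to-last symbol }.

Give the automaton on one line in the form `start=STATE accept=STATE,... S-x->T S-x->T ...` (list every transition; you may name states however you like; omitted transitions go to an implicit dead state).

start=s0 accept=s3,s4 s0-a->s1 s0-b->s2 s1-a->s3 s1-b->s4 s2-a->s5 s2-b->s6 s3-a->s3 s3-b->s4 s4-a->s5 s4-b->s6 s5-a->s3 s5-b->s4 s6-a->s5 s6-b->s6

A DFA must remember the last 2 symbols (since which symbol is second-to-last isn't known until the input ends). Use one state per possible window of the last ≤2 symbols; accept from those whose window starts with `a`.
With 7 states:
        a   b  
>  s0   s1  s2 
   s1   s3  s4 
   s2   s5  s6 
 * s3   s3  s4 
 * s4   s5  s6 
   s5   s3  s4 
   s6   s5  s6 
(> = start, * = accepting)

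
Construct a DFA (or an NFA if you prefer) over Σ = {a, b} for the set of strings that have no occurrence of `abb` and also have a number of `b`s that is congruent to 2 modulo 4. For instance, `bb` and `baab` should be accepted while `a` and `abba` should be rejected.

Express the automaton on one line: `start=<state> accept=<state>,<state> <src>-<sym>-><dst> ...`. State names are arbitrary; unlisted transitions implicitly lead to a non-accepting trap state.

start=s0 accept=s5,s7,s8 s0-a->s1 s0-b->s2 s1-a->s1 s1-b->s3 s2-a->s4 s2-b->s5 s3-a->s4 s3-b->s6 s4-a->s4 s4-b->s7 s5-a->s8 s5-b->s9 s6-a->s6 s6-b->s6 s7-a->s8 s7-b->s6 s8-a->s8 s8-b->s10 s9-a->s11 s9-b->s0 s10-a->s11 s10-b->s6 s11-a->s11 s11-b->s12 s12-a->s1 s12-b->s6

Run two small machines in parallel and take their product. The first has 4 states tracking partial matches of the forbidden pattern `abb`; the second has 4 states tracking the count of `b`s modulo 4. A product state is a pair (one from each), accepting exactly when both do. Minimizing collapses redundant product states.
A 13-state machine:
          a    b  
>  s0     s1   s2 
   s1     s1   s3 
   s2     s4   s5 
   s3     s4   s6 
   s4     s4   s7 
 * s5     s8   s9 
   s6     s6   s6 
 * s7     s8   s6 
 * s8     s8  s10 
   s9    s11   s0 
   s10   s11   s6 
   s11   s11  s12 
   s12    s1   s6 
(> = start, * = accepting)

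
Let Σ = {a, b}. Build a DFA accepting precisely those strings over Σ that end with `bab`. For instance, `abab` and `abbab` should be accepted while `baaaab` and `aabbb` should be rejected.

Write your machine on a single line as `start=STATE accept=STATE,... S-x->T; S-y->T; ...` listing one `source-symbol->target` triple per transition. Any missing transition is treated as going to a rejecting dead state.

Remember how much of `bab` the current input suffix matches. State q0 means no match yet; q1 means the last symbol is `b`; q2 means the last 2 symbols are `ba`; q3 means the last 3 symbols are `bab`. Only q3 accepts. On a mismatch, fall back to the longest proper suffix that is still a prefix of `bab`.
4 states suffice.
        a   b  
>  q0   q0  q1 
   q1   q2  q1 
   q2   q0  q3 
 * q3   q2  q1 
(> = start, * = accepting)

start=q0; accept=q3; q0-a->q0; q0-b->q1; q1-a->q2; q1-b->q1; q2-a->q0; q2-b->q3; q3-a->q2; q3-b->q1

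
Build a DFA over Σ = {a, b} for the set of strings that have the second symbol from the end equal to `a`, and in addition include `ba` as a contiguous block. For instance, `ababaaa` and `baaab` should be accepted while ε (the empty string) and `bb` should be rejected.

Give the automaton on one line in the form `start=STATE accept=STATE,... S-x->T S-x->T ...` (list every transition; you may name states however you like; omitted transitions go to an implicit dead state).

start=S0 accept=S3,S4 S0-a->S0 S0-b->S1 S1-a->S2 S1-b->S1 S2-a->S3 S2-b->S4 S3-a->S3 S3-b->S4 S4-a->S2 S4-b->S1

Run two small machines in parallel and take their product. One (7 states) tracks the last 2 symbols read; the other (3 states) tracks whether and how much of `ba` has been seen. Each combined state is a pair, one component from each; accept when both components accept. Equivalent product states are then merged.
        a   b  
>  S0   S0  S1 
   S1   S2  S1 
   S2   S3  S4 
 * S3   S3  S4 
 * S4   S2  S1 
(> = start, * = accepting)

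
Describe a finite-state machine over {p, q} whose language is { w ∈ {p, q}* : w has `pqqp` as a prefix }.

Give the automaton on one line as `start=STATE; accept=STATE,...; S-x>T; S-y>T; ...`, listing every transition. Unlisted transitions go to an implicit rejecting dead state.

start=s0; accept=s4; s0-p>s1; s0-q>s5; s1-p>s5; s1-q>s2; s2-p>s5; s2-q>s3; s3-p>s4; s3-q>s5; s4-p>s4; s4-q>s4; s5-p>s5; s5-q>s5

Walk along `pqqp` while the input agrees: from s0 take `p` to s1, and so on. Any deviation drops to the rejecting sink s5. Once s4 is reached the prefix is confirmed and every continuation is accepted.
6 states suffice.
        p   q  
>  s0   s1  s5 
   s1   s5  s2 
   s2   s5  s3 
   s3   s4  s5 
 * s4   s4  s4 
   s5   s5  s5 
(> = start, * = accepting)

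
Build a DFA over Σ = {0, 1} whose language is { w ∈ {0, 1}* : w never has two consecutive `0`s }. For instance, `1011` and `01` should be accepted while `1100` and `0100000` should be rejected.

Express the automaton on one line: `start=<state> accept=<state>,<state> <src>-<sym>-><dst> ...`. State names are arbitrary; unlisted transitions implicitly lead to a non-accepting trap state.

Track partial matches of the forbidden pattern `00`. State q2 is a dead state reached once `00` has occurred; every other state accepts. q0 means no part of `00` is currently matched.
        0   1  
>* q0   q1  q0 
 * q1   q2  q0 
   q2   q2  q2 
(> = start, * = accepting)

start=q0 accept=q0,q1 q0-0->q1 q0-1->q0 q1-0->q2 q1-1->q0 q2-0->q2 q2-1->q2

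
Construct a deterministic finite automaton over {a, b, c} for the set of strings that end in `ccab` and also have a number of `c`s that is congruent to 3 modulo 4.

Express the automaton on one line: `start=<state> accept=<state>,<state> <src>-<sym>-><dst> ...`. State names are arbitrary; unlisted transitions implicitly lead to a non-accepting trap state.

start=q0 accept=q7 q0-a->q0 q0-b->q0 q0-c->q1 q1-a->q1 q1-b->q1 q1-c->q2 q2-a->q3 q2-b->q3 q2-c->q4 q3-a->q3 q3-b->q3 q3-c->q5 q4-a->q6 q4-b->q5 q4-c->q0 q5-a->q5 q5-b->q5 q5-c->q0 q6-a->q5 q6-b->q7 q6-c->q0 q7-a->q5 q7-b->q5 q7-c->q0

Build one automaton per condition and run them in lockstep. One (5 states) tracks how much of the suffix `ccab` has currently been matched; the other (4 states) tracks the count of `c`s modulo 4. Each combined state is a pair, one component from each; accept when both components accept. Minimizing collapses redundant product states.
With 8 states:
        a   b   c  
>  q0   q0  q0  q1 
   q1   q1  q1  q2 
   q2   q3  q3  q4 
   q3   q3  q3  q5 
   q4   q6  q5  q0 
   q5   q5  q5  q0 
   q6   q5  q7  q0 
 * q7   q5  q5  q0 
(> = start, * = accepting)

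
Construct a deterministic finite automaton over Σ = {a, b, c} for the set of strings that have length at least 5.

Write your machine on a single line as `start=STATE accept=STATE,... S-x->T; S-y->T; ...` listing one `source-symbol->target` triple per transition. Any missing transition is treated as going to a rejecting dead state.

start=s0; accept=s5,s6; s0-a->s1; s0-b->s1; s0-c->s1; s1-a->s2; s1-b->s2; s1-c->s2; s2-a->s3; s2-b->s3; s2-c->s3; s3-a->s4; s3-b->s4; s3-c->s4; s4-a->s5; s4-b->s5; s4-c->s5; s5-a->s6; s5-b->s6; s5-c->s6; s6-a->s6; s6-b->s6; s6-c->s6

We only need to distinguish lengths 0, 1, …, 5, and '>5'. Chain s0 → s1 → s2 → s3 → s4 → s5 → s6 on every symbol, with s6 looping. Accepting states: {s5, s6}.
A 7-state machine:
        a   b   c  
>  s0   s1  s1  s1 
   s1   s2  s2  s2 
   s2   s3  s3  s3 
   s3   s4  s4  s4 
   s4   s5  s5  s5 
 * s5   s6  s6  s6 
 * s6   s6  s6  s6 
(> = start, * = accepting)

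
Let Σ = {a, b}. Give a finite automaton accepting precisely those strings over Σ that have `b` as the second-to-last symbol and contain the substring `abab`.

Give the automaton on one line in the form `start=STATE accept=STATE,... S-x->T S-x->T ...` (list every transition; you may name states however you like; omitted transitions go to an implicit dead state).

start=q0 accept=q5,q6 q0-a->q1 q0-b->q0 q1-a->q1 q1-b->q2 q2-a->q3 q2-b->q0 q3-a->q1 q3-b->q4 q4-a->q5 q4-b->q6 q5-a->q7 q5-b->q4 q6-a->q5 q6-b->q6 q7-a->q7 q7-b->q4

Build one automaton per condition and run them in lockstep. One (7 states) tracks the last 2 symbols read; the other (5 states) tracks whether and how much of `abab` has been seen. Each combined state is a pair, one component from each; accept when both components accept. Minimizing collapses redundant product states.
An 8-state machine:
        a   b  
>  q0   q1  q0 
   q1   q1  q2 
   q2   q3  q0 
   q3   q1  q4 
   q4   q5  q6 
 * q5   q7  q4 
 * q6   q5  q6 
   q7   q7  q4 
(> = start, * = accepting)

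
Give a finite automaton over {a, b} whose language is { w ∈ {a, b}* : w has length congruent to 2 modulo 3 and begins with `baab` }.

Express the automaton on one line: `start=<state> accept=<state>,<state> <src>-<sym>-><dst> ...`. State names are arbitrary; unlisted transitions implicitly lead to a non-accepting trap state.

Build one automaton per condition and run them in lockstep. One (3 states) tracks the input length modulo 3; the other (6 states) tracks whether the input so far still matches the prefix `baab`. Each combined state is a pair, one component from each; accept when both components accept. Minimizing collapses redundant product states.
With 8 states:
        a   b  
>  s0   s1  s2 
   s1   s1  s1 
   s2   s3  s1 
   s3   s4  s1 
   s4   s1  s5 
   s5   s6  s6 
 * s6   s7  s7 
   s7   s5  s5 
(> = start, * = accepting)

start=s0 accept=s6 s0-a->s1 s0-b->s2 s1-a->s1 s1-b->s1 s2-a->s3 s2-b->s1 s3-a->s4 s3-b->s1 s4-a->s1 s4-b->s5 s5-a->s6 s5-b->s6 s6-a->s7 s6-b->s7 s7-a->s5 s7-b->s5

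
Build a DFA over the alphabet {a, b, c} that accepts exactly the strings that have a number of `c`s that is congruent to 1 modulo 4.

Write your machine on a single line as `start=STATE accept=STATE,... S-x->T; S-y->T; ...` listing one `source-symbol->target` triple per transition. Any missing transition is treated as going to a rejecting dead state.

Keep the running count of `c`s modulo 4: each `c` advances along the cycle q0 → q1 → q2 → q3 → q0 while other symbols loop. Accept at q1.
With 4 states:
        a   b   c  
>  q0   q0  q0  q1 
 * q1   q1  q1  q2 
   q2   q2  q2  q3 
   q3   q3  q3  q0 
(> = start, * = accepting)

start=q0; accept=q1; q0-a->q0; q0-b->q0; q0-c->q1; q1-a->q1; q1-b->q1; q1-c->q2; q2-a->q2; q2-b->q2; q2-c->q3; q3-a->q3; q3-b->q3; q3-c->q0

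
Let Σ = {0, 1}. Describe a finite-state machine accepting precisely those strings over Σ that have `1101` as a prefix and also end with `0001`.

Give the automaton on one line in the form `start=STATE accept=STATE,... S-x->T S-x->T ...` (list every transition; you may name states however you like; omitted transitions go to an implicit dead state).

start=A accept=J A-0->B A-1->C B-0->B B-1->B C-0->B C-1->D D-0->E D-1->B E-0->B E-1->F F-0->G F-1->F G-0->H G-1->F H-0->I H-1->F I-0->I I-1->J J-0->G J-1->F

Run two small machines in parallel and take their product. One (6 states) tracks whether the input so far still matches the prefix `1101`; the other (5 states) tracks how much of the suffix `0001` has currently been matched. Each combined state is a pair, one component from each; accept when both components accept. Minimizing collapses redundant product states.
With 10 states:
       0  1 
>  A   B  C 
   B   B  B 
   C   B  D 
   D   E  B 
   E   B  F 
   F   G  F 
   G   H  F 
   H   I  F 
   I   I  J 
 * J   G  F 
(> = start, * = accepting)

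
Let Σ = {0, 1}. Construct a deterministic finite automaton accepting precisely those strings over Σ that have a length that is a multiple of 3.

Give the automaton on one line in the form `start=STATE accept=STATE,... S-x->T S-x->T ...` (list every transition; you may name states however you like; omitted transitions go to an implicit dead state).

Only the length mod 3 matters, so use a 3-cycle: from any state, every input symbol moves to the next state, wrapping S2 back to S0. Mark S0 accepting.
        0   1  
>* S0   S1  S1 
   S1   S2  S2 
   S2   S0  S0 
(> = start, * = accepting)

start=S0 accept=S0 S0-0->S1 S0-1->S1 S1-0->S2 S1-1->S2 S2-0->S0 S2-1->S0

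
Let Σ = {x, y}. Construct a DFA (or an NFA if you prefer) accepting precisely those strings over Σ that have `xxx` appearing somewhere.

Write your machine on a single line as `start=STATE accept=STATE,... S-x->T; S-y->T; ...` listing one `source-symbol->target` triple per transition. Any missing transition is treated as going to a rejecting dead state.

start=S0; accept=S3; S0-x->S1; S0-y->S0; S1-x->S2; S1-y->S0; S2-x->S3; S2-y->S0; S3-x->S3; S3-y->S3

States S0..S2 record the length of the longest prefix of `xxx` that matches the current input suffix. Reaching S3 means `xxx` has been seen, and we stay there forever. Accept from S3.
With 4 states:
        x   y  
>  S0   S1  S0 
   S1   S2  S0 
   S2   S3  S0 
 * S3   S3  S3 
(> = start, * = accepting)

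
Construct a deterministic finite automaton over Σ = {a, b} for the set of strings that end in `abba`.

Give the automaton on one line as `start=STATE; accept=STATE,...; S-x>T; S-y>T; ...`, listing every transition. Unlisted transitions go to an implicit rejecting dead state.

start=q0; accept=q4; q0-a>q1; q0-b>q0; q1-a>q1; q1-b>q2; q2-a>q1; q2-b>q3; q3-a>q4; q3-b>q0; q4-a>q1; q4-b>q2

Let each state record the length of the longest suffix of the input read so far that is also a prefix of `abba`. q1 means the last symbol is `a`; q2 means the last 2 symbols are `ab`; q3 means the last 3 symbols are `abb`; q4 means the last 4 symbols are `abba`. Accept only at q4, where the string currently ends in `abba`.
5 states suffice.
        a   b  
>  q0   q1  q0 
   q1   q1  q2 
   q2   q1  q3 
   q3   q4  q0 
 * q4   q1  q2 
(> = start, * = accepting)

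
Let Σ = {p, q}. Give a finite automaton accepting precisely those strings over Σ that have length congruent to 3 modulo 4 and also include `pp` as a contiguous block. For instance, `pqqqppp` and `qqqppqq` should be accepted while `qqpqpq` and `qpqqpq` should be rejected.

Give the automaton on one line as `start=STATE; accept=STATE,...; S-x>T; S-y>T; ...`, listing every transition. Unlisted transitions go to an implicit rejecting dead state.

Run two small machines in parallel and take their product. One (4 states) tracks the input length modulo 4; the other (3 states) tracks whether and how much of `pp` has been seen. Each combined state is a pair, one component from each; accept when both components accept.
With 12 states:
          p    q  
>  s0     s1   s2 
   s1     s3   s4 
   s2     s5   s4 
   s3     s6   s6 
   s4     s7   s8 
   s5     s6   s8 
 * s6     s9   s9 
   s7     s9   s0 
   s8    s10   s0 
   s9    s11  s11 
   s10   s11   s2 
   s11    s3   s3 
(> = start, * = accepting)

start=s0; accept=s6; s0-p>s1; s0-q>s2; s1-p>s3; s1-q>s4; s2-p>s5; s2-q>s4; s3-p>s6; s3-q>s6; s4-p>s7; s4-q>s8; s5-p>s6; s5-q>s8; s6-p>s9; s6-q>s9; s7-p>s9; s7-q>s0; s8-p>s10; s8-q>s0; s9-p>s11; s9-q>s11; s10-p>s11; s10-q>s2; s11-p>s3; s11-q>s3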